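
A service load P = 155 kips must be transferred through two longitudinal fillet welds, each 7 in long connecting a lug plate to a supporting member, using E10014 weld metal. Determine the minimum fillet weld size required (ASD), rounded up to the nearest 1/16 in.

w = 9/16 in

E100XX → F_EXX = 100 ksi.
Total weld length L = 14 in.
Required throat t_e = P × Ω / (0.6 F_EXX × L) = 155 × 2.0 / (0.6 × 100 × 14) = 0.369 in.
Required leg w = t_e / 0.707 = 0.522 in → use 9/16 in.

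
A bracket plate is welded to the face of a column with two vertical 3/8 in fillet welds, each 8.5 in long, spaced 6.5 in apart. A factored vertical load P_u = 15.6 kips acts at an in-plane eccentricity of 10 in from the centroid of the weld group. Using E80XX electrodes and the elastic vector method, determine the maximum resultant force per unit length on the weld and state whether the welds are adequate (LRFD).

f_max ≈ 3.59 kip/in; adequate

E80XX → F_EXX = 80 ksi.
Total weld length L_w = 17 in. Treat welds as unit-width lines.
Polar moment about centroid: J = 2[d³/12 + d(b/2)²] = 2[8.5³/12 + 8.5×3.25²] = 281.9 in³.
Direct shear f_v = P/L_w = 15.6 / 17 = 0.9176 kip/in (vertical).
Torsion M = P·e = 15.6 × 10 = 156 kip·in.
Critical point at (x, y) = (3.25, 4.25) from centroid. f_tx = M·y/J = 2.352 kip/in; f_ty = M·x/J = 1.798 kip/in.
Resultant f_max = √[f_tx² + (f_v + f_ty)²] = √[2.352² + (0.9176 + 1.798)²] = 3.593 kip/in.
Capacity per unit length: φr_n = 0.75 × 0.6 × 80 × (0.707 × 0.375) = 9.544 kip/in.
3.593 ≤ 9.544 → adequate.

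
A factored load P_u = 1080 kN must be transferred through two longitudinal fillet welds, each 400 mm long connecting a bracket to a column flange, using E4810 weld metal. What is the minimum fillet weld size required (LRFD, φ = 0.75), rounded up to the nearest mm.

E48XX → F_EXX = 480 MPa.
Total weld length L = 800 mm.
Required throat t_e = P_u / (φ × 0.6 F_EXX × L) = 1080 / (0.75 × 0.6 × 480 × 800 × 10⁻³) = 6.25 mm.
Required leg w = t_e / 0.707 = 8.84 mm → use 9 mm.

w = 9 mm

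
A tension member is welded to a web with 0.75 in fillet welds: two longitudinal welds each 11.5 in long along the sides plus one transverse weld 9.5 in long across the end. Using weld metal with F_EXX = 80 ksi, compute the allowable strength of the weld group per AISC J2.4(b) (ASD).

R_n/Ω ≈ 430 kip

t_e = 0.707 × 0.75 = 0.5302 in.
R_nwl = 0.6 × 80 × 0.5302 × 23 = 585.4 kip (longitudinal, 2 welds).
R_nwt = 0.6 × 80 × 0.5302 × 9.5 = 241.8 kip (transverse, base value).
(i) R_nwl + R_nwt = 827.2 kip; (ii) 0.85 R_nwl + 1.5 R_nwt = 860.3 kip.
R_n = max = 860.3 kip [governs: (ii)]; R_n/Ω = 430.1 kip.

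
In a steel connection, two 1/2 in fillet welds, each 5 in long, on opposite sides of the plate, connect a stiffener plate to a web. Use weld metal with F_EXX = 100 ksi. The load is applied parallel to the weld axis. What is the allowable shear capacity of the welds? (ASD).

R_n/Ω ≈ 106 kip

Effective throat t_e = 0.707 × 0.5 = 0.3535 in.
Total length L = 10 in; A_we = 0.3535 × 10 = 3.535 in².
F_nw = 0.6 F_EXX = 0.6 × 100 = 60 ksi.
R_n = 60 × 3.535 = 212.1 kip; R_n/Ω = 212.1/2.0 = 106 kip.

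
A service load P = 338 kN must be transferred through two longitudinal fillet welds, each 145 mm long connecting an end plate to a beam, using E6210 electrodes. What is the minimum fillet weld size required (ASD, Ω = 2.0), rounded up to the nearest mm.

E62XX → F_EXX = 620 MPa.
Total weld length L = 290 mm.
Required throat t_e = P × Ω / (0.6 F_EXX × L) = 338 × 2.0 / (0.6 × 620 × 290 × 10⁻³) = 6.266 mm.
Required leg w = t_e / 0.707 = 8.863 mm → use 9 mm.

w = 9 mm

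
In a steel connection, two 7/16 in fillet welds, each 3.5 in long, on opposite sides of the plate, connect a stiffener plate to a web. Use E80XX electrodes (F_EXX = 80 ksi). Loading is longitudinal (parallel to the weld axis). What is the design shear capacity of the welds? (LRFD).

φR_n ≈ 77.9 kip

Effective throat t_e = 0.707 × 0.4375 = 0.3093 in.
Total length L = 7 in; A_we = 0.3093 × 7 = 2.165 in².
F_nw = 0.6 F_EXX = 0.6 × 80 = 48 ksi.
φR_n = 0.75 × 48 × 2.165 = 77.95 kip.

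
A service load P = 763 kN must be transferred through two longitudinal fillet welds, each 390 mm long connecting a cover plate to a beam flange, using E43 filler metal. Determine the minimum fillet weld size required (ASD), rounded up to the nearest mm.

w = 11 mm

E43XX → F_EXX = 430 MPa.
Total weld length L = 780 mm.
Required throat t_e = P × Ω / (0.6 F_EXX × L) = 763 × 2.0 / (0.6 × 430 × 780 × 10⁻³) = 7.583 mm.
Required leg w = t_e / 0.707 = 10.73 mm → use 11 mm.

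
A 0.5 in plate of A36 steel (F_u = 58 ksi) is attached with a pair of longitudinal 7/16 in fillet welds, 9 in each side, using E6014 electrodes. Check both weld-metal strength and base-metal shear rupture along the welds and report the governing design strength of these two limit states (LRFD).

E60XX → F_EXX = 60 ksi.
t_e = 0.707 × 0.4375 = 0.3093 in; L = 18 in.
Weld metal: φR_n = 0.75 × 0.6 × 60 × 0.3093 × 18 = 150.3 kips.
Base metal (shear rupture): φR_n = 0.75 × 0.6 × 58 × 0.5 × 18 = 234.9 kips.
Governing: weld metal.

φR_n ≈ 150 kips (weld metal governs)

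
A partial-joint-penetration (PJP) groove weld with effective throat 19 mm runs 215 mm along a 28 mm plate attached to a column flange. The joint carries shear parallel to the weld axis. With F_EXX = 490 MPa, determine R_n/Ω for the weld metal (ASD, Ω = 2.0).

Effective throat (given) t_e = 19 mm.
A_we = 19 × 215 = 4085 mm².
F_nw = 0.6 F_EXX = 294 MPa.
R_n/Ω = (294 × 4085) / 2.0 × 10⁻³ = 600.5 kN.

R_n/Ω ≈ 600 kN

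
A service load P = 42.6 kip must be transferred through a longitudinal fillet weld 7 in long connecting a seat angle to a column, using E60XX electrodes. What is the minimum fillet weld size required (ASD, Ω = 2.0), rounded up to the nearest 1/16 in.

E60XX → F_EXX = 60 ksi.
Total weld length L = 7 in.
Required throat t_e = P × Ω / (0.6 F_EXX × L) = 42.6 × 2.0 / (0.6 × 60 × 7) = 0.3381 in.
Required leg w = t_e / 0.707 = 0.4782 in → use 1/2 in.

w = 1/2 in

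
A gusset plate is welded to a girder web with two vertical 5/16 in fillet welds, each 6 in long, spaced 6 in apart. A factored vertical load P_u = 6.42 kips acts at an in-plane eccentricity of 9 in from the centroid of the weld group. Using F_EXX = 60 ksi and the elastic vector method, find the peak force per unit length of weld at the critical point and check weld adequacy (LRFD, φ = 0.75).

Total weld length L_w = 12 in. Treat welds as unit-width lines.
Polar moment about centroid: J = 2[d³/12 + d(b/2)²] = 2[6³/12 + 6×3²] = 144 in³.
Direct shear f_v = P/L_w = 6.42 / 12 = 0.535 kip/in (vertical).
Torsion M = P·e = 6.42 × 9 = 57.78 kip·in.
Critical point at (x, y) = (3, 3) from centroid. f_tx = M·y/J = 1.204 kip/in; f_ty = M·x/J = 1.204 kip/in.
Resultant f_max = √[f_tx² + (f_v + f_ty)²] = √[1.204² + (0.535 + 1.204)²] = 2.115 kip/in.
Capacity per unit length: φr_n = 0.75 × 0.6 × 60 × (0.707 × 0.3125) = 5.965 kip/in.
2.115 ≤ 5.965 → adequate.

f_max ≈ 2.11 kip/in; adequate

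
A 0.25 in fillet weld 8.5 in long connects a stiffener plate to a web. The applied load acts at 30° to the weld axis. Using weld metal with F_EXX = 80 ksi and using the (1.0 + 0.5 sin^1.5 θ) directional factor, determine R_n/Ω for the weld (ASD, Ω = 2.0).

R_n/Ω ≈ 42.4 kip

t_e = 0.707 × 0.25 = 0.1767 in; A_we = 0.1767 × 8.5 = 1.502 in².
Directional factor: 1.0 + 0.5 sin^1.5(30°) = 1.177.
F_nw = 0.6 × 80 × 1.177 = 56.49 ksi.
R_n/Ω = (56.49 × 1.502) / 2.0 = 42.43 kip.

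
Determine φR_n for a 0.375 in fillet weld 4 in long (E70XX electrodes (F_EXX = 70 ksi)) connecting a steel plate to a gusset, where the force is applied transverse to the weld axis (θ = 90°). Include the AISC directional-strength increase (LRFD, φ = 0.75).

φR_n ≈ 50.1 kips

t_e = 0.707 × 0.375 = 0.2651 in; A_we = 0.2651 × 4 = 1.06 in².
Directional factor: 1.0 + 0.5 sin^1.5(90°) = 1.5.
F_nw = 0.6 × 70 × 1.5 = 63 ksi.
φR_n = 0.75 × 63 × 1.06 = 50.11 kips.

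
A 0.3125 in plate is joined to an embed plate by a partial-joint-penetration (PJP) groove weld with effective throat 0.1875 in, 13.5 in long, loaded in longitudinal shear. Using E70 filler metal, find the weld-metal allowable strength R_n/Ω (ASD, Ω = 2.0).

E70XX → F_EXX = 70 ksi.
Effective throat (given) t_e = 0.1875 in.
A_we = 0.1875 × 13.5 = 2.531 in².
F_nw = 0.6 F_EXX = 42 ksi.
R_n/Ω = (42 × 2.531) / 2.0 = 53.16 kip.

R_n/Ω ≈ 53.2 kip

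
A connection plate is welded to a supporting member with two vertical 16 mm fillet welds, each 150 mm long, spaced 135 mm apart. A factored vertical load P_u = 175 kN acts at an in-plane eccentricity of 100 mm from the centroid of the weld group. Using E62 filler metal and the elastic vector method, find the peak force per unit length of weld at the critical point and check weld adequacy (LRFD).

E62XX → F_EXX = 620 MPa.
Total weld length L_w = 300 mm. Treat welds as unit-width lines.
Polar moment about centroid: J = 2[d³/12 + d(b/2)²] = 2[150³/12 + 150×67.5²] = 1929000 mm³.
Direct shear f_v = P/L_w = 175×10³ / 300 = 583.3 N/mm (vertical).
Torsion M = P·e = 175×10³ × 100 = 17500000 N·mm.
Critical point at (x, y) = (67.5, 75) from centroid. f_tx = M·y/J = 680.3 N/mm; f_ty = M·x/J = 612.2 N/mm.
Resultant f_max = √[f_tx² + (f_v + f_ty)²] = √[680.3² + (583.3 + 612.2)²] = 1376 N/mm.
Capacity per unit length: φr_n = 0.75 × 0.6 × 620 × (0.707 × 16) = 3156 N/mm.
1376 ≤ 3156 → adequate.

f_max ≈ 1380 N/mm; adequate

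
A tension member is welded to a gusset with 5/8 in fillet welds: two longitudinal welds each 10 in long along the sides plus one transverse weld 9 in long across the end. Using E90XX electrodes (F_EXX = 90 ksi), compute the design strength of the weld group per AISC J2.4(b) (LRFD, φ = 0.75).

t_e = 0.707 × 0.625 = 0.4419 in.
R_nwl = 0.6 × 90 × 0.4419 × 20 = 477.2 kips (longitudinal, 2 welds).
R_nwt = 0.6 × 90 × 0.4419 × 9 = 214.8 kips (transverse, base value).
(i) R_nwl + R_nwt = 692 kips; (ii) 0.85 R_nwl + 1.5 R_nwt = 727.8 kips.
R_n = max = 727.8 kips [governs: (ii)]; φR_n = 545.8 kips.

φR_n ≈ 546 kips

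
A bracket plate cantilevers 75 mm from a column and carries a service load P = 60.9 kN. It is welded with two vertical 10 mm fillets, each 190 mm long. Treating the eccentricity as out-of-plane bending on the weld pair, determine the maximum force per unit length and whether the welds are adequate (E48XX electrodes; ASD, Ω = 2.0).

E48XX → F_EXX = 480 MPa.
L_w = 2 × 190 = 380 mm; section modulus (unit throat) S = 2 × L²/6 = 12030 mm².
Direct shear f_v = P/L_w = 60.9×10³/380 = 160.3 N/mm.
Moment M = P × e = 60.9×10³ × 75 = 4567500 N·mm; bending f_b = M/S = 379.6 N/mm.
f_max = √(f_v² + f_b²) = √(160.3² + 379.6²) = 412 N/mm.
r_n/Ω = (1/2.0) × 0.6 × 480 × (0.707 × 10) = 1018 N/mm → adequate.

f_max ≈ 412 N/mm; adequate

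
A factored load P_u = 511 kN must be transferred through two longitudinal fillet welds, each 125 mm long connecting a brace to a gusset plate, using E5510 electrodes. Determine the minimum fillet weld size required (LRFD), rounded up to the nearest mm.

w = 12 mm

E55XX → F_EXX = 550 MPa.
Total weld length L = 250 mm.
Required throat t_e = P_u / (φ × 0.6 F_EXX × L) = 511 / (0.75 × 0.6 × 550 × 250 × 10⁻³) = 8.259 mm.
Required leg w = t_e / 0.707 = 11.68 mm → use 12 mm.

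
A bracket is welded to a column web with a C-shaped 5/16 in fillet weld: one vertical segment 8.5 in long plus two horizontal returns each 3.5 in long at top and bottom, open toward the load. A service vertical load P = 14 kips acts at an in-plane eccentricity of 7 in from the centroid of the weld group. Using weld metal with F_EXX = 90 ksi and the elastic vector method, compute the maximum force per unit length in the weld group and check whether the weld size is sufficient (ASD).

Total weld length L_w = 15.5 in. Treat welds as unit-width lines.
Centroid: x̄ = 2×3.5×1.75 / 15.5 = 0.7903 in from the vertical weld.
Polar moment about centroid: J = I_x + I_y = [8.5³/12 + 2×3.5×4.25²] + [8.5×0.7903² + 2(3.5³/12 + 3.5×0.9597²)] = 196.5 in³.
Direct shear f_v = P/L_w = 14 / 15.5 = 0.9032 kip/in (vertical).
Torsion M = P·e = 14 × 7 = 98 kip·in.
Critical point at (x, y) = (2.71, 4.25) from centroid. f_tx = M·y/J = 2.119 kip/in; f_ty = M·x/J = 1.351 kip/in.
Resultant f_max = √[f_tx² + (f_v + f_ty)²] = √[2.119² + (0.9032 + 1.351)²] = 3.094 kip/in.
Capacity per unit length: r_n/Ω = (1/2.0) × 0.6 × 90 × (0.707 × 0.3125) = 5.965 kip/in.
3.094 ≤ 5.965 → adequate.

f_max ≈ 3.09 kip/in; adequate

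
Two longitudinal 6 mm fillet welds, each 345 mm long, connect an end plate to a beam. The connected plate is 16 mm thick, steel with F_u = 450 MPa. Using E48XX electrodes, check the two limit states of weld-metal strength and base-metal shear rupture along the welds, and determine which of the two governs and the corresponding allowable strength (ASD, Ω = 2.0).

E48XX → F_EXX = 480 MPa.
t_e = 0.707 × 6 = 4.242 mm; L = 690 mm.
Weld metal: R_n/Ω = (1/2.0) × 0.6 × 480 × 4.242 × 690 × 10⁻³ = 421.5 kN.
Base metal (shear rupture): R_n/Ω = (1/2.0) × 0.6 × 450 × 16 × 690 × 10⁻³ = 1490 kN.
Governing: weld metal.

R_n/Ω ≈ 421 kN (weld metal governs)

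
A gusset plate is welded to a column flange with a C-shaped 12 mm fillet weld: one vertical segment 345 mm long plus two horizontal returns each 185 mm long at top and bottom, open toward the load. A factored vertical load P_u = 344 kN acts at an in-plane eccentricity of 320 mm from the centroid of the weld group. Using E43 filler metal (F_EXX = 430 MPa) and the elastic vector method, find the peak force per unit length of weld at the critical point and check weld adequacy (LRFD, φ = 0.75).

Total weld length L_w = 715 mm. Treat welds as unit-width lines.
Centroid: x̄ = 2×185×92.5 / 715 = 47.87 mm from the vertical weld.
Polar moment about centroid: J = I_x + I_y = [345³/12 + 2×185×172.5²] + [345×47.87² + 2(185³/12 + 185×44.63²)] = 17010000 mm³.
Direct shear f_v = P/L_w = 344×10³ / 715 = 481.1 N/mm (vertical).
Torsion M = P·e = 344×10³ × 320 = 110080000 N·mm.
Critical point at (x, y) = (137.1, 172.5) from centroid. f_tx = M·y/J = 1116 N/mm; f_ty = M·x/J = 887.2 N/mm.
Resultant f_max = √[f_tx² + (f_v + f_ty)²] = √[1116² + (481.1 + 887.2)²] = 1766 N/mm.
Capacity per unit length: φr_n = 0.75 × 0.6 × 430 × (0.707 × 12) = 1642 N/mm.
1766 > 1642 → NOT adequate.

f_max ≈ 1770 N/mm; NOT adequate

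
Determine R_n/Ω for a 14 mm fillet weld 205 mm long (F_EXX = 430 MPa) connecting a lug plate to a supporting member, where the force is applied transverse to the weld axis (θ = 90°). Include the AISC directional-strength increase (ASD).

R_n/Ω ≈ 393 kN

t_e = 0.707 × 14 = 9.898 mm; A_we = 9.898 × 205 = 2029 mm².
Directional factor: 1.0 + 0.5 sin^1.5(90°) = 1.5.
F_nw = 0.6 × 430 × 1.5 = 387 MPa.
R_n/Ω = (387 × 2029) / 2.0 × 10⁻³ = 392.6 kN.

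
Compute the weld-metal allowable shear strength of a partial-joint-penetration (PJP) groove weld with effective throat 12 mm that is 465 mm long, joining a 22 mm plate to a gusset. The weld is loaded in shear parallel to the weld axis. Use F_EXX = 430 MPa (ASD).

Effective throat (given) t_e = 12 mm.
A_we = 12 × 465 = 5580 mm².
F_nw = 0.6 F_EXX = 258 MPa.
R_n/Ω = (258 × 5580) / 2.0 × 10⁻³ = 719.8 kN.

R_n/Ω ≈ 720 kN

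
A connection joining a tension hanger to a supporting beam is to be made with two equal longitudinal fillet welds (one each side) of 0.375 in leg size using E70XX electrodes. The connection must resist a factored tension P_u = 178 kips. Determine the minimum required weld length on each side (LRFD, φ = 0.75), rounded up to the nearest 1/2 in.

L = 11 in on each side

E70XX → F_EXX = 70 ksi.
Throat t_e = 0.707 × 0.375 = 0.2651 in.
φr_n = 0.75 × 0.6 × 70 × 0.2651 = 8.351 kips/in.
L_req = P_u / φr_n = 178 / 8.351 = 21.31 in total.
Per side: 21.31 / 2 = 10.66 in.
Round up → use L = 11 in on each side.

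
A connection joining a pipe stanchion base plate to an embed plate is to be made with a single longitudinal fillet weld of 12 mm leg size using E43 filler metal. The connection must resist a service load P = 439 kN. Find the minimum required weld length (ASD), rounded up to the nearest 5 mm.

L = 405 mm

E43XX → F_EXX = 430 MPa.
Throat t_e = 0.707 × 12 = 8.484 mm.
r_n/Ω = (0.6 × 430 × 8.484) / 2.0 = 1094 N/mm = 1.094 kN/mm.
L_req = P / (r_n/Ω) = 439 / 1.094 = 401.1 mm total.
Round up → use L = 405 mm.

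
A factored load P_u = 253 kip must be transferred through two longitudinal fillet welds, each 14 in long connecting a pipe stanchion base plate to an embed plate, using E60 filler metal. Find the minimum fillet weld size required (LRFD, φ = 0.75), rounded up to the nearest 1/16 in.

E60XX → F_EXX = 60 ksi.
Total weld length L = 28 in.
Required throat t_e = P_u / (φ × 0.6 F_EXX × L) = 253 / (0.75 × 0.6 × 60 × 28) = 0.3347 in.
Required leg w = t_e / 0.707 = 0.4733 in → use 1/2 in.

w = 1/2 in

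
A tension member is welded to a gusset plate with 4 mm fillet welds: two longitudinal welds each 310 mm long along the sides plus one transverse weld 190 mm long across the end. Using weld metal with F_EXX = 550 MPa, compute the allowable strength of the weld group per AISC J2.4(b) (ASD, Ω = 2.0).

R_n/Ω ≈ 379 kN

t_e = 0.707 × 4 = 2.828 mm.
R_nwl = 0.6 × 550 × 2.828 × 620 × 10⁻³ = 578.6 kN (longitudinal, 2 welds).
R_nwt = 0.6 × 550 × 2.828 × 190 × 10⁻³ = 177.3 kN (transverse, base value).
(i) R_nwl + R_nwt = 755.9 kN; (ii) 0.85 R_nwl + 1.5 R_nwt = 757.8 kN.
R_n = max = 757.8 kN [governs: (ii)]; R_n/Ω = 378.9 kN.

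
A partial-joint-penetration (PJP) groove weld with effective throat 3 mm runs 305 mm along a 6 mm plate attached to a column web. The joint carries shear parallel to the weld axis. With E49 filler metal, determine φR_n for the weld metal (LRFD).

φR_n ≈ 202 kN

E49XX → F_EXX = 490 MPa.
Effective throat (given) t_e = 3 mm.
A_we = 3 × 305 = 915 mm².
F_nw = 0.6 F_EXX = 294 MPa.
φR_n = 0.75 × 294 × 915 × 10⁻³ = 201.8 kN.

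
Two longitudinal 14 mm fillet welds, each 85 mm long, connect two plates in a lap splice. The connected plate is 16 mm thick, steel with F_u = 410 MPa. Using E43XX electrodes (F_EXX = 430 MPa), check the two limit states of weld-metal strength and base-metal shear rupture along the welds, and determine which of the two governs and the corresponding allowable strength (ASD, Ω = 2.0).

R_n/Ω ≈ 217 kN (weld metal governs)

t_e = 0.707 × 14 = 9.898 mm; L = 170 mm.
Weld metal: R_n/Ω = (1/2.0) × 0.6 × 430 × 9.898 × 170 × 10⁻³ = 217.1 kN.
Base metal (shear rupture): R_n/Ω = (1/2.0) × 0.6 × 410 × 16 × 170 × 10⁻³ = 334.6 kN.
Governing: weld metal.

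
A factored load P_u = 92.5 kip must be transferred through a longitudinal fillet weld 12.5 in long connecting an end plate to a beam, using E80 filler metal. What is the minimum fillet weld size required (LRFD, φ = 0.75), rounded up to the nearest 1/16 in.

w = 5/16 in

E80XX → F_EXX = 80 ksi.
Total weld length L = 12.5 in.
Required throat t_e = P_u / (φ × 0.6 F_EXX × L) = 92.5 / (0.75 × 0.6 × 80 × 12.5) = 0.2056 in.
Required leg w = t_e / 0.707 = 0.2907 in → use 5/16 in.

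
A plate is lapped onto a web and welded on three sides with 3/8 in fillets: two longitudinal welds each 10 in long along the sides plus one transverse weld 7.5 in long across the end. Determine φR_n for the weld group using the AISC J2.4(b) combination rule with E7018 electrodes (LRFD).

E70XX → F_EXX = 70 ksi.
t_e = 0.707 × 0.375 = 0.2651 in.
R_nwl = 0.6 × 70 × 0.2651 × 20 = 222.7 kips (longitudinal, 2 welds).
R_nwt = 0.6 × 70 × 0.2651 × 7.5 = 83.51 kips (transverse, base value).
(i) R_nwl + R_nwt = 306.2 kips; (ii) 0.85 R_nwl + 1.5 R_nwt = 314.6 kips.
R_n = max = 314.6 kips [governs: (ii)]; φR_n = 235.9 kips.

φR_n ≈ 236 kips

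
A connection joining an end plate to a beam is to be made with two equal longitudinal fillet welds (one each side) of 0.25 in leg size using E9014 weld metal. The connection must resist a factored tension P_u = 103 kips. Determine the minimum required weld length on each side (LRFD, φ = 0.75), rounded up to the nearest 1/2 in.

E90XX → F_EXX = 90 ksi.
Throat t_e = 0.707 × 0.25 = 0.1767 in.
φr_n = 0.75 × 0.6 × 90 × 0.1767 = 7.158 kips/in.
L_req = P_u / φr_n = 103 / 7.158 = 14.39 in total.
Per side: 14.39 / 2 = 7.194 in.
Round up → use L = 7.5 in on each side.

L = 7.5 in on each side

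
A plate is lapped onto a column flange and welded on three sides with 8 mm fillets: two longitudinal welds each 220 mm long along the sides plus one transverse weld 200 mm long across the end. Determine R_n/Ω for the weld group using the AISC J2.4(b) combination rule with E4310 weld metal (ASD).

E43XX → F_EXX = 430 MPa.
t_e = 0.707 × 8 = 5.656 mm.
R_nwl = 0.6 × 430 × 5.656 × 440 × 10⁻³ = 642.1 kN (longitudinal, 2 welds).
R_nwt = 0.6 × 430 × 5.656 × 200 × 10⁻³ = 291.8 kN (transverse, base value).
(i) R_nwl + R_nwt = 933.9 kN; (ii) 0.85 R_nwl + 1.5 R_nwt = 983.5 kN.
R_n = max = 983.5 kN [governs: (ii)]; R_n/Ω = 491.8 kN.

R_n/Ω ≈ 492 kN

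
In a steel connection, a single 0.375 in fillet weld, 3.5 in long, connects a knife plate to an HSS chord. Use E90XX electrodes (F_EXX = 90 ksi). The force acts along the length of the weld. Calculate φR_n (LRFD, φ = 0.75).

Effective throat t_e = 0.707 × 0.375 = 0.2651 in.
Total length L = 3.5 in; A_we = 0.2651 × 3.5 = 0.9279 in².
F_nw = 0.6 F_EXX = 0.6 × 90 = 54 ksi.
φR_n = 0.75 × 54 × 0.9279 = 37.58 kip.

φR_n ≈ 37.6 kip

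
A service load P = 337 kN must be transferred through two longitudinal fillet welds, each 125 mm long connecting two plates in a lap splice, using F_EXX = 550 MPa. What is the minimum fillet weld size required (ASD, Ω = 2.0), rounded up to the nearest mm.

w = 12 mm

Total weld length L = 250 mm.
Required throat t_e = P × Ω / (0.6 F_EXX × L) = 337 × 2.0 / (0.6 × 550 × 250 × 10⁻³) = 8.17 mm.
Required leg w = t_e / 0.707 = 11.56 mm → use 12 mm.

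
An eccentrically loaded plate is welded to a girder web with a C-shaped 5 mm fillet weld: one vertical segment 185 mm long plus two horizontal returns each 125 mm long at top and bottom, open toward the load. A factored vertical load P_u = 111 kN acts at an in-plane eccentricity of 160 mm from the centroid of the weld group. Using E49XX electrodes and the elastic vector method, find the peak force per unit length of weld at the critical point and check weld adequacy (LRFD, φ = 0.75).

f_max ≈ 866 N/mm; NOT adequate

E49XX → F_EXX = 490 MPa.
Total weld length L_w = 435 mm. Treat welds as unit-width lines.
Centroid: x̄ = 2×125×62.5 / 435 = 35.92 mm from the vertical weld.
Polar moment about centroid: J = I_x + I_y = [185³/12 + 2×125×92.5²] + [185×35.92² + 2(125³/12 + 125×26.58²)] = 3408000 mm³.
Direct shear f_v = P/L_w = 111×10³ / 435 = 255.2 N/mm (vertical).
Torsion M = P·e = 111×10³ × 160 = 17760000 N·mm.
Critical point at (x, y) = (89.08, 92.5) from centroid. f_tx = M·y/J = 482.1 N/mm; f_ty = M·x/J = 464.3 N/mm.
Resultant f_max = √[f_tx² + (f_v + f_ty)²] = √[482.1² + (255.2 + 464.3)²] = 866.1 N/mm.
Capacity per unit length: φr_n = 0.75 × 0.6 × 490 × (0.707 × 5) = 779.5 N/mm.
866.1 > 779.5 → NOT adequate.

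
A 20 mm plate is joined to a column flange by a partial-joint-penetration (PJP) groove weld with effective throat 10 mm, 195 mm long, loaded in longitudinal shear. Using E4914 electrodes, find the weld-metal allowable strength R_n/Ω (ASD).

E49XX → F_EXX = 490 MPa.
Effective throat (given) t_e = 10 mm.
A_we = 10 × 195 = 1950 mm².
F_nw = 0.6 F_EXX = 294 MPa.
R_n/Ω = (294 × 1950) / 2.0 × 10⁻³ = 286.7 kN.

R_n/Ω ≈ 287 kN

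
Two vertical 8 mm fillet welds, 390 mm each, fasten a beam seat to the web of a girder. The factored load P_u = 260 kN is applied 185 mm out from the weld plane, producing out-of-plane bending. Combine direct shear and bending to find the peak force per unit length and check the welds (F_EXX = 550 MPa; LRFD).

f_max ≈ 1010 N/mm; adequate

L_w = 2 × 390 = 780 mm; section modulus (unit throat) S = 2 × L²/6 = 50700 mm².
Direct shear f_v = P/L_w = 260×10³/780 = 333.3 N/mm.
Moment M = P × e = 260×10³ × 185 = 48100000 N·mm; bending f_b = M/S = 948.7 N/mm.
f_max = √(f_v² + f_b²) = √(333.3² + 948.7²) = 1006 N/mm.
φr_n = 0.75 × 0.6 × 550 × (0.707 × 8) = 1400 N/mm → adequate.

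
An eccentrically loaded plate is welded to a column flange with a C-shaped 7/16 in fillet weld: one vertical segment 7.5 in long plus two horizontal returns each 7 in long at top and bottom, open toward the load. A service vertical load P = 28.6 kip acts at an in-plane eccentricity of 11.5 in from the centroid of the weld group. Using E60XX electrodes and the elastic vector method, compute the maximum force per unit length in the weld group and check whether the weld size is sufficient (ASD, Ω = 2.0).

f_max ≈ 6.77 kip/in; NOT adequate

E60XX → F_EXX = 60 ksi.
Total weld length L_w = 21.5 in. Treat welds as unit-width lines.
Centroid: x̄ = 2×7×3.5 / 21.5 = 2.279 in from the vertical weld.
Polar moment about centroid: J = I_x + I_y = [7.5³/12 + 2×7×3.75²] + [7.5×2.279² + 2(7³/12 + 7×1.221²)] = 349 in³.
Direct shear f_v = P/L_w = 28.6 / 21.5 = 1.33 kip/in (vertical).
Torsion M = P·e = 28.6 × 11.5 = 328.9 kip·in.
Critical point at (x, y) = (4.721, 3.75) from centroid. f_tx = M·y/J = 3.534 kip/in; f_ty = M·x/J = 4.449 kip/in.
Resultant f_max = √[f_tx² + (f_v + f_ty)²] = √[3.534² + (1.33 + 4.449)²] = 6.774 kip/in.
Capacity per unit length: r_n/Ω = (1/2.0) × 0.6 × 60 × (0.707 × 0.4375) = 5.568 kip/in.
6.774 > 5.568 → NOT adequate.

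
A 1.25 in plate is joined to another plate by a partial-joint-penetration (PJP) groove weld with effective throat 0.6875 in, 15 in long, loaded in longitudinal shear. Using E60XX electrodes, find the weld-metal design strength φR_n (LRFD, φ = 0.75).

φR_n ≈ 278 kip

E60XX → F_EXX = 60 ksi.
Effective throat (given) t_e = 0.6875 in.
A_we = 0.6875 × 15 = 10.31 in².
F_nw = 0.6 F_EXX = 36 ksi.
φR_n = 0.75 × 36 × 10.31 = 278.4 kip.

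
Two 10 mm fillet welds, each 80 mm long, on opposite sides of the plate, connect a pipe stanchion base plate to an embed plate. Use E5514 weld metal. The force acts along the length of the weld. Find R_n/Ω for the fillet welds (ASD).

E55XX → F_EXX = 550 MPa.
Effective throat t_e = 0.707 × 10 = 7.07 mm.
Total length L = 160 mm; A_we = 7.07 × 160 = 1131 mm².
F_nw = 0.6 F_EXX = 0.6 × 550 = 330 MPa.
R_n = 330 × 1131 × 10⁻³ = 373.3 kN; R_n/Ω = 373.3/2.0 = 186.6 kN.

R_n/Ω ≈ 187 kN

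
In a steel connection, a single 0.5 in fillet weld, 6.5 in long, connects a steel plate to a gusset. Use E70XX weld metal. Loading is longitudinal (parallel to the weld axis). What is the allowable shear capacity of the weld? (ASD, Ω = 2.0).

R_n/Ω ≈ 48.3 kips

E70XX → F_EXX = 70 ksi.
Effective throat t_e = 0.707 × 0.5 = 0.3535 in.
Total length L = 6.5 in; A_we = 0.3535 × 6.5 = 2.298 in².
F_nw = 0.6 F_EXX = 0.6 × 70 = 42 ksi.
R_n = 42 × 2.298 = 96.51 kips; R_n/Ω = 96.51/2.0 = 48.25 kips.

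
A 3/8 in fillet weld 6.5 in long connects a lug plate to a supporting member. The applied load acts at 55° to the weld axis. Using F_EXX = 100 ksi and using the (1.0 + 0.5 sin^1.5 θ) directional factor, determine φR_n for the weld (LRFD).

φR_n ≈ 106 kip

t_e = 0.707 × 0.375 = 0.2651 in; A_we = 0.2651 × 6.5 = 1.723 in².
Directional factor: 1.0 + 0.5 sin^1.5(55°) = 1.371.
F_nw = 0.6 × 100 × 1.371 = 82.24 ksi.
φR_n = 0.75 × 82.24 × 1.723 = 106.3 kip.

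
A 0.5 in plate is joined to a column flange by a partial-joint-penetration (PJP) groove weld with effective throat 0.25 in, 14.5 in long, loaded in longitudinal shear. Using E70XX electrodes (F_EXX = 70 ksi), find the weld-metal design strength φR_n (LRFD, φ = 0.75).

Effective throat (given) t_e = 0.25 in.
A_we = 0.25 × 14.5 = 3.625 in².
F_nw = 0.6 F_EXX = 42 ksi.
φR_n = 0.75 × 42 × 3.625 = 114.2 kip.

φR_n ≈ 114 kip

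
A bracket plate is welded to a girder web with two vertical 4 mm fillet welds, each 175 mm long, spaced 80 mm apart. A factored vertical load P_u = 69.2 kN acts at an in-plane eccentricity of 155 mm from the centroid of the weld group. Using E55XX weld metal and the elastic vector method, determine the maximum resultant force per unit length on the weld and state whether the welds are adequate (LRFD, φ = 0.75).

f_max ≈ 812 N/mm; NOT adequate

E55XX → F_EXX = 550 MPa.
Total weld length L_w = 350 mm. Treat welds as unit-width lines.
Polar moment about centroid: J = 2[d³/12 + d(b/2)²] = 2[175³/12 + 175×40²] = 1453000 mm³.
Direct shear f_v = P/L_w = 69.2×10³ / 350 = 197.7 N/mm (vertical).
Torsion M = P·e = 69.2×10³ × 155 = 10726000 N·mm.
Critical point at (x, y) = (40, 87.5) from centroid. f_tx = M·y/J = 645.8 N/mm; f_ty = M·x/J = 295.2 N/mm.
Resultant f_max = √[f_tx² + (f_v + f_ty)²] = √[645.8² + (197.7 + 295.2)²] = 812.5 N/mm.
Capacity per unit length: φr_n = 0.75 × 0.6 × 550 × (0.707 × 4) = 699.9 N/mm.
812.5 > 699.9 → NOT adequate.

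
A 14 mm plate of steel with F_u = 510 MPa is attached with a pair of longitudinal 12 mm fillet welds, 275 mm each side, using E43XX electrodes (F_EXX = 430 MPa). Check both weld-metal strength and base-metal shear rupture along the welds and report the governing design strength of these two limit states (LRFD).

t_e = 0.707 × 12 = 8.484 mm; L = 550 mm.
Weld metal: φR_n = 0.75 × 0.6 × 430 × 8.484 × 550 × 10⁻³ = 902.9 kN.
Base metal (shear rupture): φR_n = 0.75 × 0.6 × 510 × 14 × 550 × 10⁻³ = 1767 kN.
Governing: weld metal.

φR_n ≈ 903 kN (weld metal governs)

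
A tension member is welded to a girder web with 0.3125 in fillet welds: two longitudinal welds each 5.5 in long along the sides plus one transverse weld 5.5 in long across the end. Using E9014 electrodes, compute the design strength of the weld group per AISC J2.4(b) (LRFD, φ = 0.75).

φR_n ≈ 157 kip

E90XX → F_EXX = 90 ksi.
t_e = 0.707 × 0.3125 = 0.2209 in.
R_nwl = 0.6 × 90 × 0.2209 × 11 = 131.2 kip (longitudinal, 2 welds).
R_nwt = 0.6 × 90 × 0.2209 × 5.5 = 65.62 kip (transverse, base value).
(i) R_nwl + R_nwt = 196.9 kip; (ii) 0.85 R_nwl + 1.5 R_nwt = 210 kip.
R_n = max = 210 kip [governs: (ii)]; φR_n = 157.5 kip.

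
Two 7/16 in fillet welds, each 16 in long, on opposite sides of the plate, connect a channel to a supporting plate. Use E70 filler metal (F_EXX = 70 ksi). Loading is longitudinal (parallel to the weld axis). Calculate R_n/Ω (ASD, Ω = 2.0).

Effective throat t_e = 0.707 × 0.4375 = 0.3093 in.
Total length L = 32 in; A_we = 0.3093 × 32 = 9.898 in².
F_nw = 0.6 F_EXX = 0.6 × 70 = 42 ksi.
R_n = 42 × 9.898 = 415.7 kip; R_n/Ω = 415.7/2.0 = 207.9 kip.

R_n/Ω ≈ 208 kip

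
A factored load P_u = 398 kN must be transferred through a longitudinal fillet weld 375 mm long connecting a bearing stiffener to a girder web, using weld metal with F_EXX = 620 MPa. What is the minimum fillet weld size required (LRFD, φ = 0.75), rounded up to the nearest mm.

w = 6 mm

Total weld length L = 375 mm.
Required throat t_e = P_u / (φ × 0.6 F_EXX × L) = 398 / (0.75 × 0.6 × 620 × 375 × 10⁻³) = 3.804 mm.
Required leg w = t_e / 0.707 = 5.381 mm → use 6 mm.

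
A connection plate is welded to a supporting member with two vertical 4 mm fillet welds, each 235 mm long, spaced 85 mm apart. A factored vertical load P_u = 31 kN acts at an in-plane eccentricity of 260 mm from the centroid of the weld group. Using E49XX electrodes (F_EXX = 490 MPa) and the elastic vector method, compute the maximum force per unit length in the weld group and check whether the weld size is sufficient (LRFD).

Total weld length L_w = 470 mm. Treat welds as unit-width lines.
Polar moment about centroid: J = 2[d³/12 + d(b/2)²] = 2[235³/12 + 235×42.5²] = 3012000 mm³.
Direct shear f_v = P/L_w = 31×10³ / 470 = 65.96 N/mm (vertical).
Torsion M = P·e = 31×10³ × 260 = 8060000 N·mm.
Critical point at (x, y) = (42.5, 117.5) from centroid. f_tx = M·y/J = 314.4 N/mm; f_ty = M·x/J = 113.7 N/mm.
Resultant f_max = √[f_tx² + (f_v + f_ty)²] = √[314.4² + (65.96 + 113.7)²] = 362.2 N/mm.
Capacity per unit length: φr_n = 0.75 × 0.6 × 490 × (0.707 × 4) = 623.6 N/mm.
362.2 ≤ 623.6 → adequate.

f_max ≈ 362 N/mm; adequate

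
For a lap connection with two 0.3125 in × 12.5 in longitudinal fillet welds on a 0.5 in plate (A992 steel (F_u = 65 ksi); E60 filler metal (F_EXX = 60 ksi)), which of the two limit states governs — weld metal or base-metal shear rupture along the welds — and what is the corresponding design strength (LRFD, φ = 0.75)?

φR_n ≈ 149 kip (weld metal governs)

t_e = 0.707 × 0.3125 = 0.2209 in; L = 25 in.
Weld metal: φR_n = 0.75 × 0.6 × 60 × 0.2209 × 25 = 149.1 kip.
Base metal (shear rupture): φR_n = 0.75 × 0.6 × 65 × 0.5 × 25 = 365.6 kip.
Governing: weld metal.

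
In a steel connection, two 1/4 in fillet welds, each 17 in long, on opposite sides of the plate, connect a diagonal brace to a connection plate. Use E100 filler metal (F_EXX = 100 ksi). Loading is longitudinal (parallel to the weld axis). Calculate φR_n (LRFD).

φR_n ≈ 270 kip

Effective throat t_e = 0.707 × 0.25 = 0.1767 in.
Total length L = 34 in; A_we = 0.1767 × 34 = 6.01 in².
F_nw = 0.6 F_EXX = 0.6 × 100 = 60 ksi.
φR_n = 0.75 × 60 × 6.01 = 270.4 kip.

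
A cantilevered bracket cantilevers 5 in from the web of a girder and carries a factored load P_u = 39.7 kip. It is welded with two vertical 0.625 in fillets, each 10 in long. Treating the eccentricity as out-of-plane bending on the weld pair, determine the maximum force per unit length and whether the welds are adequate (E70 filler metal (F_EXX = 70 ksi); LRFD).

f_max ≈ 6.28 kip/in; adequate

L_w = 2 × 10 = 20 in; section modulus (unit throat) S = 2 × L²/6 = 33.33 in².
Direct shear f_v = P/L_w = 39.7/20 = 1.985 kip/in.
Moment M = P × e = 39.7 × 5 = 198.5 kip·in; bending f_b = M/S = 5.955 kip/in.
f_max = √(f_v² + f_b²) = √(1.985² + 5.955²) = 6.277 kip/in.
φr_n = 0.75 × 0.6 × 70 × (0.707 × 0.625) = 13.92 kip/in → adequate.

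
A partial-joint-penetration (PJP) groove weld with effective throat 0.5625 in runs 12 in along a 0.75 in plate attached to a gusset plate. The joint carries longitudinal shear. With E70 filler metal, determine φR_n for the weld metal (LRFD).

φR_n ≈ 213 kip

E70XX → F_EXX = 70 ksi.
Effective throat (given) t_e = 0.5625 in.
A_we = 0.5625 × 12 = 6.75 in².
F_nw = 0.6 F_EXX = 42 ksi.
φR_n = 0.75 × 42 × 6.75 = 212.6 kip.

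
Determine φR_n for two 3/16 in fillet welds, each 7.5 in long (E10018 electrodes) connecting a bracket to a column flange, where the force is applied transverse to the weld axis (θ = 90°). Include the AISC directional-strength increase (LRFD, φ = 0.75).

φR_n ≈ 134 kips

E100XX → F_EXX = 100 ksi.
t_e = 0.707 × 0.1875 = 0.1326 in; A_we = 0.1326 × 15 = 1.988 in².
Directional factor: 1.0 + 0.5 sin^1.5(90°) = 1.5.
F_nw = 0.6 × 100 × 1.5 = 90 ksi.
φR_n = 0.75 × 90 × 1.988 = 134.2 kips.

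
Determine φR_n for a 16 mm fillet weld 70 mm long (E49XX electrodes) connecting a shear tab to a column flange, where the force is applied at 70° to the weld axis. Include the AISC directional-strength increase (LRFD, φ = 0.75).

E49XX → F_EXX = 490 MPa.
t_e = 0.707 × 16 = 11.31 mm; A_we = 11.31 × 70 = 791.8 mm².
Directional factor: 1.0 + 0.5 sin^1.5(70°) = 1.455.
F_nw = 0.6 × 490 × 1.455 = 427.9 MPa.
φR_n = 0.75 × 427.9 × 791.8 × 10⁻³ = 254.1 kN.

φR_n ≈ 254 kN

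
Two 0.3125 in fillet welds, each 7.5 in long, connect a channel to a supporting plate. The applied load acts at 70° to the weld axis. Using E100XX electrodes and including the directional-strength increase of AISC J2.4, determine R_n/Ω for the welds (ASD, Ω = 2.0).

E100XX → F_EXX = 100 ksi.
t_e = 0.707 × 0.3125 = 0.2209 in; A_we = 0.2209 × 15 = 3.314 in².
Directional factor: 1.0 + 0.5 sin^1.5(70°) = 1.455.
F_nw = 0.6 × 100 × 1.455 = 87.33 ksi.
R_n/Ω = (87.33 × 3.314) / 2.0 = 144.7 kips.

R_n/Ω ≈ 145 kips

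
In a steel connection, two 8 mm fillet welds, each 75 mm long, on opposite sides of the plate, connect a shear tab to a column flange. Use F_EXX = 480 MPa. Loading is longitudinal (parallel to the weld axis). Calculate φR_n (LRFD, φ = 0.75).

Effective throat t_e = 0.707 × 8 = 5.656 mm.
Total length L = 150 mm; A_we = 5.656 × 150 = 848.4 mm².
F_nw = 0.6 F_EXX = 0.6 × 480 = 288 MPa.
φR_n = 0.75 × 288 × 848.4 × 10⁻³ = 183.3 kN.

φR_n ≈ 183 kN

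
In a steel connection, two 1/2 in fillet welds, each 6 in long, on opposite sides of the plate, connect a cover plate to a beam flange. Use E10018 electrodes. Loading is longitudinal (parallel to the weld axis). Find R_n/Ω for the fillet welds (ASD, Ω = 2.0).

E100XX → F_EXX = 100 ksi.
Effective throat t_e = 0.707 × 0.5 = 0.3535 in.
Total length L = 12 in; A_we = 0.3535 × 12 = 4.242 in².
F_nw = 0.6 F_EXX = 0.6 × 100 = 60 ksi.
R_n = 60 × 4.242 = 254.5 kip; R_n/Ω = 254.5/2.0 = 127.3 kip.

R_n/Ω ≈ 127 kip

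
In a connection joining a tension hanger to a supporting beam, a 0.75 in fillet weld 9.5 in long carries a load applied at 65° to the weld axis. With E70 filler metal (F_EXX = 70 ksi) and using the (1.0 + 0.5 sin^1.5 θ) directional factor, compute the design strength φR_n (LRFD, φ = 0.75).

φR_n ≈ 227 kip

t_e = 0.707 × 0.75 = 0.5302 in; A_we = 0.5302 × 9.5 = 5.037 in².
Directional factor: 1.0 + 0.5 sin^1.5(65°) = 1.431.
F_nw = 0.6 × 70 × 1.431 = 60.12 ksi.
φR_n = 0.75 × 60.12 × 5.037 = 227.1 kip.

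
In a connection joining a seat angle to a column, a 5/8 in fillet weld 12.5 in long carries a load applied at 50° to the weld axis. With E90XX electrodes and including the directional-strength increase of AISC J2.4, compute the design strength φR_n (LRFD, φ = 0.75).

φR_n ≈ 299 kips

E90XX → F_EXX = 90 ksi.
t_e = 0.707 × 0.625 = 0.4419 in; A_we = 0.4419 × 12.5 = 5.523 in².
Directional factor: 1.0 + 0.5 sin^1.5(50°) = 1.335.
F_nw = 0.6 × 90 × 1.335 = 72.1 ksi.
φR_n = 0.75 × 72.1 × 5.523 = 298.7 kips.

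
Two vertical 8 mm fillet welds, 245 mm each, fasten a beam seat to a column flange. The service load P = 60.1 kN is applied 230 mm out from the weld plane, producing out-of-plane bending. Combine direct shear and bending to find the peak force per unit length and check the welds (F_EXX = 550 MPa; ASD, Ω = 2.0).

L_w = 2 × 245 = 490 mm; section modulus (unit throat) S = 2 × L²/6 = 20010 mm².
Direct shear f_v = P/L_w = 60.1×10³/490 = 122.7 N/mm.
Moment M = P × e = 60.1×10³ × 230 = 13823000 N·mm; bending f_b = M/S = 690.9 N/mm.
f_max = √(f_v² + f_b²) = √(122.7² + 690.9²) = 701.7 N/mm.
r_n/Ω = (1/2.0) × 0.6 × 550 × (0.707 × 8) = 933.2 N/mm → adequate.

f_max ≈ 702 N/mm; adequate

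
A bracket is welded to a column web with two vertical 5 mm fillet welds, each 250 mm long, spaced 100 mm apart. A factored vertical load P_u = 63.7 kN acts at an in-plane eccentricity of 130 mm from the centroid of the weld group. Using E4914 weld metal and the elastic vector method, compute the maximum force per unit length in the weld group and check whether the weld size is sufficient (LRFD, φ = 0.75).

f_max ≈ 357 N/mm; adequate

E49XX → F_EXX = 490 MPa.
Total weld length L_w = 500 mm. Treat welds as unit-width lines.
Polar moment about centroid: J = 2[d³/12 + d(b/2)²] = 2[250³/12 + 250×50²] = 3854000 mm³.
Direct shear f_v = P/L_w = 63.7×10³ / 500 = 127.4 N/mm (vertical).
Torsion M = P·e = 63.7×10³ × 130 = 8281000 N·mm.
Critical point at (x, y) = (50, 125) from centroid. f_tx = M·y/J = 268.6 N/mm; f_ty = M·x/J = 107.4 N/mm.
Resultant f_max = √[f_tx² + (f_v + f_ty)²] = √[268.6² + (127.4 + 107.4)²] = 356.8 N/mm.
Capacity per unit length: φr_n = 0.75 × 0.6 × 490 × (0.707 × 5) = 779.5 N/mm.
356.8 ≤ 779.5 → adequate.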